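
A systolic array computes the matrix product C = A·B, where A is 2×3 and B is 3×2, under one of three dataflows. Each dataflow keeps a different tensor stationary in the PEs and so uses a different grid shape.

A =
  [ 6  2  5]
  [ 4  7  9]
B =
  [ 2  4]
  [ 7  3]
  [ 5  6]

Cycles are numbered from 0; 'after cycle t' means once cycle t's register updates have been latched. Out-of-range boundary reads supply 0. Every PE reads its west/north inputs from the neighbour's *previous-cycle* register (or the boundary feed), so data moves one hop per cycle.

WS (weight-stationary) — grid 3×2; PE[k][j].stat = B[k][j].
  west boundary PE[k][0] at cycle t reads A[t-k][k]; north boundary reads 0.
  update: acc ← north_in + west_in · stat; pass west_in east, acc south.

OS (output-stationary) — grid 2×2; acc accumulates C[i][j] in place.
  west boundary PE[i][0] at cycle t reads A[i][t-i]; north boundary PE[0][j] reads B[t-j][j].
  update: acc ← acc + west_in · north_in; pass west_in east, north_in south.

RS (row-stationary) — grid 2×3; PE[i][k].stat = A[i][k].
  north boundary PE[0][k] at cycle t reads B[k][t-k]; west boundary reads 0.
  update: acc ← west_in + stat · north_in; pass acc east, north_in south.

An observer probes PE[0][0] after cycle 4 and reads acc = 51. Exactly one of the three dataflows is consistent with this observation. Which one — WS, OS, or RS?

Under WS (3×2), PE[0][0]:
  cycle 0: PE[0][0] → acc 12, east 6, south 12
  cycle 1: PE[0][0] → acc 8, east 4, south 8
  cycle 2: PE[0][0] → acc 0, east 0, south 0
  cycle 3: PE[0][0] → acc 0, east 0, south 0
  cycle 4: PE[0][0] → acc 0, east 0, south 0
Under OS (2×2), PE[0][0]:
  cycle 0: PE[0][0] → acc 12, east 6, south 2
  cycle 1: PE[0][0] → acc 26, east 2, south 7
  cycle 2: PE[0][0] → acc 51, east 5, south 5
  cycle 3: PE[0][0] → acc 51, east 0, south 0
  cycle 4: PE[0][0] → acc 51, east 0, south 0
Under RS (2×3), PE[0][0]:
  cycle 0: PE[0][0] → acc 12, east 12, south 2
  cycle 1: PE[0][0] → acc 24, east 24, south 4
  cycle 2: PE[0][0] → acc 0, east 0, south 0
  cycle 3: PE[0][0] → acc 0, east 0, south 0
  cycle 4: PE[0][0] → acc 0, east 0, south 0

dataflow = OS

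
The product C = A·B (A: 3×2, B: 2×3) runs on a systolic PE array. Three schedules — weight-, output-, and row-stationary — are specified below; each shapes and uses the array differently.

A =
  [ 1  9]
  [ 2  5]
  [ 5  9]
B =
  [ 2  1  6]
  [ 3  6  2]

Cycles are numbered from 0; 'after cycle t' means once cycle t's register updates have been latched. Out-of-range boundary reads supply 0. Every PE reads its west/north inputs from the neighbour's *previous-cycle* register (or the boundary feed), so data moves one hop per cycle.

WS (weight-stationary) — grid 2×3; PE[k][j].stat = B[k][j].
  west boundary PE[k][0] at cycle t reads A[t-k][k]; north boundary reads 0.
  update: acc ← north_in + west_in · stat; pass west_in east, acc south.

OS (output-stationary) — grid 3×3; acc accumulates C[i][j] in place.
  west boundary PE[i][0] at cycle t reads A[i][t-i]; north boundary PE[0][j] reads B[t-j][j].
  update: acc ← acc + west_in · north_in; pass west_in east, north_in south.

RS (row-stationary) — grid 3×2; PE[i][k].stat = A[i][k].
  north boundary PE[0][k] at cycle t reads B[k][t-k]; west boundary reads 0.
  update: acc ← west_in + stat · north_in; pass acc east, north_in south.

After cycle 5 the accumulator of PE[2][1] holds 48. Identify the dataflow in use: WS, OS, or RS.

dataflow = RS

— WS: 2×3 array has no PE[2][1].
OS [3×3] PE[2][1] across cycles:
  cycle 0: PE[2][1] → acc 0, east 0, south 0
  cycle 1: PE[2][1] → acc 0, east 0, south 0
  cycle 2: PE[2][1] → acc 0, east 0, south 0
  cycle 3: PE[2][1] → acc 5, east 5, south 1
  cycle 4: PE[2][1] → acc 59, east 9, south 6
  cycle 5: PE[2][1] → acc 59, east 0, south 0
RS [3×2] PE[2][1] across cycles:
  cycle 0: PE[2][1] → acc 0, east 0, south 0
  cycle 1: PE[2][1] → acc 0, east 0, south 0
  cycle 2: PE[2][1] → acc 0, east 0, south 0
  cycle 3: PE[2][1] → acc 37, east 37, south 3
  cycle 4: PE[2][1] → acc 59, east 59, south 6
  cycle 5: PE[2][1] → acc 48, east 48, south 2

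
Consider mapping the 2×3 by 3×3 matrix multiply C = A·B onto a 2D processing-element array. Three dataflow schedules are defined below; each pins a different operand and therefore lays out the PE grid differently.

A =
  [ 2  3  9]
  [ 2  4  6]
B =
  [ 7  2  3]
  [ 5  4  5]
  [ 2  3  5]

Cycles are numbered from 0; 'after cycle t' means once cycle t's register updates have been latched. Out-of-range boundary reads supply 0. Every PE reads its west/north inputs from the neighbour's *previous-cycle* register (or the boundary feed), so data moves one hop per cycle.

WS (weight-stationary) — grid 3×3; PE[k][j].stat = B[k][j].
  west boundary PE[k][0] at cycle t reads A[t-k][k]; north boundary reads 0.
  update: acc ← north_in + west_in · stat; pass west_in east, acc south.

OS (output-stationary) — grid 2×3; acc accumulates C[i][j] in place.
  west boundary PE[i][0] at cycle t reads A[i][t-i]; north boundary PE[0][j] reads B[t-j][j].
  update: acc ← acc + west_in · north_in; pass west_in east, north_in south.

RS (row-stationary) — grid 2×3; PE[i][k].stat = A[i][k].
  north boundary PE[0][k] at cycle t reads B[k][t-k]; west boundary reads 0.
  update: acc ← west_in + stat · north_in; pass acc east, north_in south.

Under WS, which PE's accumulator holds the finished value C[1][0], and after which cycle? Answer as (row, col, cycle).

Under WS, C[1][0] lands at PE[2][0]:
  step 0 · PE2,0: acc=0; fwd→0 fwd↓0
  step 1 · PE2,0: acc=0; fwd→0 fwd↓0
  step 2 · PE2,0: acc=47; fwd→9 fwd↓47
  step 3 · PE2,0: acc=46; fwd→6 fwd↓46

(row, col, cycle) = (2, 0, 3)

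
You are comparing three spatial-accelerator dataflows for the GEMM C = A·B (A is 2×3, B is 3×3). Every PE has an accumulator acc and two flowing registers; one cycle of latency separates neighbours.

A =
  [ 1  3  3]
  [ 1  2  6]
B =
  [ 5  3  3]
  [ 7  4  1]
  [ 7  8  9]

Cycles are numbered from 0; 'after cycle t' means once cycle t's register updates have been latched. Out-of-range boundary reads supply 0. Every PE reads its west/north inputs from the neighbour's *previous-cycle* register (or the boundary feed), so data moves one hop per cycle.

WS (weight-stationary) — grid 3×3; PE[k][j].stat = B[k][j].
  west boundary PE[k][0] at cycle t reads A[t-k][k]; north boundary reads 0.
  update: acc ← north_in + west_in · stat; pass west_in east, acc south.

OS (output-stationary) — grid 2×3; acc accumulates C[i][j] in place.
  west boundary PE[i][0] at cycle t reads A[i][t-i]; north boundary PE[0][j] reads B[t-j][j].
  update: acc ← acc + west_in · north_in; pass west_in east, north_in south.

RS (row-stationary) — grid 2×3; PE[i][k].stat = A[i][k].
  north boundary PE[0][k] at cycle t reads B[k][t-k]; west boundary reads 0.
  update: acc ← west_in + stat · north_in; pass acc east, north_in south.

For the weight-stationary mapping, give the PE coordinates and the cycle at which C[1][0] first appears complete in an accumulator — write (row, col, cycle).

Under WS, C[1][0] lands at PE[2][0]:
  cycle 0: PE[2][0] → acc 0, east 0, south 0
  cycle 1: PE[2][0] → acc 0, east 0, south 0
  cycle 2: PE[2][0] → acc 47, east 3, south 47
  cycle 3: PE[2][0] → acc 61, east 6, south 61

(row, col, cycle) = (2, 0, 3)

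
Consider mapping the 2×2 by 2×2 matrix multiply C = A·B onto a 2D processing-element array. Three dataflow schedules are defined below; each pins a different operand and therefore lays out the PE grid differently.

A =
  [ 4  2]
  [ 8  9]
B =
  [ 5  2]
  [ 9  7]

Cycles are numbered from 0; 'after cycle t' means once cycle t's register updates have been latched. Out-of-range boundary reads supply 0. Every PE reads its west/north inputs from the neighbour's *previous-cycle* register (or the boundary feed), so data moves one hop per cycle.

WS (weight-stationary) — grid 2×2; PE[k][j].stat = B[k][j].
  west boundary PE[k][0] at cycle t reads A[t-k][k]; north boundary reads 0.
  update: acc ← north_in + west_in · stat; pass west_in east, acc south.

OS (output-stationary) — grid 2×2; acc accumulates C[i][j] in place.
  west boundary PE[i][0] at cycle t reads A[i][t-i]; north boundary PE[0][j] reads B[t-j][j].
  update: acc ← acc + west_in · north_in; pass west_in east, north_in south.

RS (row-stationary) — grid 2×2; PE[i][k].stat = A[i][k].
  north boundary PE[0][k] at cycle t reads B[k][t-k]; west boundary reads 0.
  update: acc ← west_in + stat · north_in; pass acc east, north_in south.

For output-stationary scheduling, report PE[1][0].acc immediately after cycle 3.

PE[1][0].acc = 121

OS on a 2×2 grid — tracing PE[1][0] and its feeders:
  0: (0,0).acc=20  regs=<4,5>
  0: (1,0).acc=0  regs=<0,0>
  1: (0,0).acc=38  regs=<2,9>
  1: (1,0).acc=40  regs=<8,5>
  2: (0,0).acc=38  regs=<0,0>
  2: (1,0).acc=121  regs=<9,9>
  3: (0,0).acc=38  regs=<0,0>
  3: (1,0).acc=121  regs=<0,0>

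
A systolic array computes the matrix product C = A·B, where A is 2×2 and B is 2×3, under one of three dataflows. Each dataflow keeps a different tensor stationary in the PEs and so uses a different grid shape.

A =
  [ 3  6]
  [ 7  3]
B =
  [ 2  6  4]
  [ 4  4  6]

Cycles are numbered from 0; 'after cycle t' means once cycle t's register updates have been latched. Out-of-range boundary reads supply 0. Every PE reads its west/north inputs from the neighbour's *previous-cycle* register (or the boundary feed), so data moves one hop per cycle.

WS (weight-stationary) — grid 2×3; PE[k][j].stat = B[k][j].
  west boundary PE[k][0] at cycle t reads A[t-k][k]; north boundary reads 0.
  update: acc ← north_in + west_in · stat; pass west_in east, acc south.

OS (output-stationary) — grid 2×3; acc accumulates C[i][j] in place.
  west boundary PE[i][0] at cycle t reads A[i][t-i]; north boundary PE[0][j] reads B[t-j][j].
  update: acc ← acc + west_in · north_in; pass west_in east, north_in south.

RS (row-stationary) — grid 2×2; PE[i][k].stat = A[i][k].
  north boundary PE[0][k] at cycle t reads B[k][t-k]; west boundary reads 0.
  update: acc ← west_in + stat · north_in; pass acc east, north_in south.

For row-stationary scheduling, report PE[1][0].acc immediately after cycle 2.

RS on a 2×2 grid — tracing PE[1][0] and its feeders:
  c0 r0c0: 6 / 6 / 2
  c0 r1c0: 0 / 0 / 0
  c1 r0c0: 18 / 18 / 6
  c1 r1c0: 14 / 14 / 2
  c2 r0c0: 12 / 12 / 4
  c2 r1c0: 42 / 42 / 6

PE[1][0].acc = 42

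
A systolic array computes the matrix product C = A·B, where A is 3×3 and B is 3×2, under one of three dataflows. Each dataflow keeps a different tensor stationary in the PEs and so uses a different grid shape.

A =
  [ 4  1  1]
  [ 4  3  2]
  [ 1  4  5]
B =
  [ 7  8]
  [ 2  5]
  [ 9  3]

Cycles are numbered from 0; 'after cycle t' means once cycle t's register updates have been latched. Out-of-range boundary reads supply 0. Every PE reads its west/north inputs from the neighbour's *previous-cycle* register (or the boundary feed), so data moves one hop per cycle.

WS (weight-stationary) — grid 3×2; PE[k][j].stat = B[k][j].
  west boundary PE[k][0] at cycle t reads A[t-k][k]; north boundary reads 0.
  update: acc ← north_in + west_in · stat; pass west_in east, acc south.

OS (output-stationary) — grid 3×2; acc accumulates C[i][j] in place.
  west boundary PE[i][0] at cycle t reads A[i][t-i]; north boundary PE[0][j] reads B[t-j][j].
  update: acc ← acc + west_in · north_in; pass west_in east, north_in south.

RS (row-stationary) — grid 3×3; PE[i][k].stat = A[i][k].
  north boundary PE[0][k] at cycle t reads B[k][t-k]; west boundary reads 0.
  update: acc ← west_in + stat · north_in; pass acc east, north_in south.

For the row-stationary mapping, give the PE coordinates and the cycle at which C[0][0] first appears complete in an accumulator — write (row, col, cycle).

Under RS, C[0][0] lands at PE[0][2]:
  c0 r0c2: 0 / 0 / 0
  c1 r0c2: 0 / 0 / 0
  c2 r0c2: 39 / 39 / 9

(row, col, cycle) = (0, 2, 2)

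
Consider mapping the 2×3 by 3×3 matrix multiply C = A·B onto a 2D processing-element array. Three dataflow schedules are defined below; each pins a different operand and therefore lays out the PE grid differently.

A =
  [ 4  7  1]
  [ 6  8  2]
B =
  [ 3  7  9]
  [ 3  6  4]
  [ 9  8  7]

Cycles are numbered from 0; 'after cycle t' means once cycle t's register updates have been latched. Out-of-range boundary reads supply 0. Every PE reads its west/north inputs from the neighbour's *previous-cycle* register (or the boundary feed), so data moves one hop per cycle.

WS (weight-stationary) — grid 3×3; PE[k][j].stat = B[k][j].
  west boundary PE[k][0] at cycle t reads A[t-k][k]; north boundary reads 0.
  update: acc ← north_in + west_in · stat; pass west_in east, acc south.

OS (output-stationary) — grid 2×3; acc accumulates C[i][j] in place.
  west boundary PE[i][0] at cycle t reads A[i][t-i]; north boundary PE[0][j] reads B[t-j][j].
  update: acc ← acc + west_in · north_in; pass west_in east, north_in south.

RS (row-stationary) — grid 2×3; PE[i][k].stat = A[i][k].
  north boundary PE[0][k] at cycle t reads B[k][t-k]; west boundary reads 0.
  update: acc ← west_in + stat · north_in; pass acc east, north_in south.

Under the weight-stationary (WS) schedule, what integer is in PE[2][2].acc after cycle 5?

PE[2][2].acc = 100

Tracing WS — 3×3 array, target PE[2][2]:
  c0 r1c2: 0 / 0 / 0
  c0 r2c1: 0 / 0 / 0
  c0 r2c2: 0 / 0 / 0
  c1 r1c2: 0 / 0 / 0
  c1 r2c1: 0 / 0 / 0
  c1 r2c2: 0 / 0 / 0
  c2 r1c2: 0 / 0 / 0
  c2 r2c1: 0 / 0 / 0
  c2 r2c2: 0 / 0 / 0
  c3 r1c2: 64 / 7 / 64
  c3 r2c1: 78 / 1 / 78
  c3 r2c2: 0 / 0 / 0
  c4 r1c2: 86 / 8 / 86
  c4 r2c1: 106 / 2 / 106
  c4 r2c2: 71 / 1 / 71
  c5 r1c2: 0 / 0 / 0
  c5 r2c1: 0 / 0 / 0
  c5 r2c2: 100 / 2 / 100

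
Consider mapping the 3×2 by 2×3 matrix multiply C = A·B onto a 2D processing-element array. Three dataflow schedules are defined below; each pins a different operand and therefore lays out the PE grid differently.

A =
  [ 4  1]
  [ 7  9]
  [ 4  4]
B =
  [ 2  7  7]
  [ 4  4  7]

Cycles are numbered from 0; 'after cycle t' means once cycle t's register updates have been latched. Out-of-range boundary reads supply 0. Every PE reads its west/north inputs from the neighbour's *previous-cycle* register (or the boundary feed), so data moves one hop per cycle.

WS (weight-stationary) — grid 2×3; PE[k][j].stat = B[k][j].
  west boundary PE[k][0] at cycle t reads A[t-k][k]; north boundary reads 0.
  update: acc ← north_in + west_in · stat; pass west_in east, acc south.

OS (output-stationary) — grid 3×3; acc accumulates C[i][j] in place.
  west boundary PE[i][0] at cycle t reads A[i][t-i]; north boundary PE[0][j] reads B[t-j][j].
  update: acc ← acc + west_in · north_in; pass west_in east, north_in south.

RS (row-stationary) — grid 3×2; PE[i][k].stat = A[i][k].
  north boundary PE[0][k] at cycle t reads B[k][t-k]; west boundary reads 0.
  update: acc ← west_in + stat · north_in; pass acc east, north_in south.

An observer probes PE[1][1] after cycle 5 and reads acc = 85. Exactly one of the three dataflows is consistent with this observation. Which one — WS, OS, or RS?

dataflow = OS

Under WS (2×3), PE[1][1]:
  step 0 · PE1,1: acc=0; fwd→0 fwd↓0
  step 1 · PE1,1: acc=0; fwd→0 fwd↓0
  step 2 · PE1,1: acc=32; fwd→1 fwd↓32
  step 3 · PE1,1: acc=85; fwd→9 fwd↓85
  step 4 · PE1,1: acc=44; fwd→4 fwd↓44
  step 5 · PE1,1: acc=0; fwd→0 fwd↓0
Under OS (3×3), PE[1][1]:
  step 0 · PE1,1: acc=0; fwd→0 fwd↓0
  step 1 · PE1,1: acc=0; fwd→0 fwd↓0
  step 2 · PE1,1: acc=49; fwd→7 fwd↓7
  step 3 · PE1,1: acc=85; fwd→9 fwd↓4
  step 4 · PE1,1: acc=85; fwd→0 fwd↓0
  step 5 · PE1,1: acc=85; fwd→0 fwd↓0
Under RS (3×2), PE[1][1]:
  step 0 · PE1,1: acc=0; fwd→0 fwd↓0
  step 1 · PE1,1: acc=0; fwd→0 fwd↓0
  step 2 · PE1,1: acc=50; fwd→50 fwd↓4
  step 3 · PE1,1: acc=85; fwd→85 fwd↓4
  step 4 · PE1,1: acc=112; fwd→112 fwd↓7
  step 5 · PE1,1: acc=0; fwd→0 fwd↓0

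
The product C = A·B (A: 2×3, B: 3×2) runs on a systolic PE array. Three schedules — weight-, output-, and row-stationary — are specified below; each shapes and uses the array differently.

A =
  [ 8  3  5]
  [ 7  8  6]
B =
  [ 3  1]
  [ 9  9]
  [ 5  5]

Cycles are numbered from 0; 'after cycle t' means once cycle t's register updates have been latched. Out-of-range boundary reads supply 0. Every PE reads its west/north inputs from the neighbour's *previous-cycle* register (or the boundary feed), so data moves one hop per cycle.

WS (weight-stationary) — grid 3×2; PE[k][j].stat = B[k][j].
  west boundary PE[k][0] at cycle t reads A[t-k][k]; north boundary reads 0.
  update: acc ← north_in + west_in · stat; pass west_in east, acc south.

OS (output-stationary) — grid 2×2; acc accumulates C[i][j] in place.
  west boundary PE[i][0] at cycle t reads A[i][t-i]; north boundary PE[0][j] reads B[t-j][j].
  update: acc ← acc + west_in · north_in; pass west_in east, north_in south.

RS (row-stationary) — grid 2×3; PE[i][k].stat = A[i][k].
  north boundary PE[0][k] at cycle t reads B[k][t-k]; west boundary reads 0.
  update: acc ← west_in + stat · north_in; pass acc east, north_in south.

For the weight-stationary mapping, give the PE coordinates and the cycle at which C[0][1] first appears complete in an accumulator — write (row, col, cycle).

Under WS, C[0][1] lands at PE[2][1]:
  after 0 — PE[2][1] acc=0, pass-E 0, pass-S 0
  after 1 — PE[2][1] acc=0, pass-E 0, pass-S 0
  after 2 — PE[2][1] acc=0, pass-E 0, pass-S 0
  after 3 — PE[2][1] acc=60, pass-E 5, pass-S 60

(row, col, cycle) = (2, 1, 3)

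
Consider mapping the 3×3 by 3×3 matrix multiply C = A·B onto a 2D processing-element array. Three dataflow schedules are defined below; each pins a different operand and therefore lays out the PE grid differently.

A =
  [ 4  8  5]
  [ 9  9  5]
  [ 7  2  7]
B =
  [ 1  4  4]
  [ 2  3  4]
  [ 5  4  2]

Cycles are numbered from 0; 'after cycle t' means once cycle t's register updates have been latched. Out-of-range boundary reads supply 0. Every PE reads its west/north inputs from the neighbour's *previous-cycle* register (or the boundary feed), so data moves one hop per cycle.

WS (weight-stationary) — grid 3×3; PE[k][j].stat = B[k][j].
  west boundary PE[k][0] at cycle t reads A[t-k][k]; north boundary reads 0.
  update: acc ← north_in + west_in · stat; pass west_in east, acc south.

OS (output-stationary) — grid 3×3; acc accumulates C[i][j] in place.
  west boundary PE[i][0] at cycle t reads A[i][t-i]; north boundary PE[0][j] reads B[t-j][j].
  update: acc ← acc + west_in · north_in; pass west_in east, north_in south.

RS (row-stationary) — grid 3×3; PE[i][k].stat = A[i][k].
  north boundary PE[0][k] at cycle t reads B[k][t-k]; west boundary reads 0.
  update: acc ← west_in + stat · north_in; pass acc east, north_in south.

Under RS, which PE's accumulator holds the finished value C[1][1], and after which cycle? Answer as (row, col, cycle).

(row, col, cycle) = (1, 2, 4)

RS — PE[1][2] is where C[1][1] collects:
  @0  [1,2]  acc 0  |  →0  ↓0
  @1  [1,2]  acc 0  |  →0  ↓0
  @2  [1,2]  acc 0  |  →0  ↓0
  @3  [1,2]  acc 52  |  →52  ↓5
  @4  [1,2]  acc 83  |  →83  ↓4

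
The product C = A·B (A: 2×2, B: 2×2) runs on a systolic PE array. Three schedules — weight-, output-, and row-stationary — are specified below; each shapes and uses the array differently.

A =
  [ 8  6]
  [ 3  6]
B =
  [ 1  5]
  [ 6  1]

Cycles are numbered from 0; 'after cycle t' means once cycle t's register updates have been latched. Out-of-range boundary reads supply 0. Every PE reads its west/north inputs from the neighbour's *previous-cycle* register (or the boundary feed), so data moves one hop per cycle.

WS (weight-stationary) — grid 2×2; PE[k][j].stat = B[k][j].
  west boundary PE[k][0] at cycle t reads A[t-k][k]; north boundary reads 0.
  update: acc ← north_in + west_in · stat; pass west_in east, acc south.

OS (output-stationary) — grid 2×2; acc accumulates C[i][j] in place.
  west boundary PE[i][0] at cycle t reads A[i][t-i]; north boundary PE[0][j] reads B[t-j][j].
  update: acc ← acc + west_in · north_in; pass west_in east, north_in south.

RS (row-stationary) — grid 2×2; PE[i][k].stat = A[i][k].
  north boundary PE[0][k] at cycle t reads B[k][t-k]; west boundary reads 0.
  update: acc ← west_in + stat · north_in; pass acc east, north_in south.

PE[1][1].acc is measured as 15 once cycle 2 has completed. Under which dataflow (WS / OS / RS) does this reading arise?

— WS: 2×2; PE[1][1] trace:
  after 0 — PE[1][1] acc=0, pass-E 0, pass-S 0
  after 1 — PE[1][1] acc=0, pass-E 0, pass-S 0
  after 2 — PE[1][1] acc=46, pass-E 6, pass-S 46
— OS: 2×2; PE[1][1] trace:
  after 0 — PE[1][1] acc=0, pass-E 0, pass-S 0
  after 1 — PE[1][1] acc=0, pass-E 0, pass-S 0
  after 2 — PE[1][1] acc=15, pass-E 3, pass-S 5
— RS: 2×2; PE[1][1] trace:
  after 0 — PE[1][1] acc=0, pass-E 0, pass-S 0
  after 1 — PE[1][1] acc=0, pass-E 0, pass-S 0
  after 2 — PE[1][1] acc=39, pass-E 39, pass-S 6

dataflow = OS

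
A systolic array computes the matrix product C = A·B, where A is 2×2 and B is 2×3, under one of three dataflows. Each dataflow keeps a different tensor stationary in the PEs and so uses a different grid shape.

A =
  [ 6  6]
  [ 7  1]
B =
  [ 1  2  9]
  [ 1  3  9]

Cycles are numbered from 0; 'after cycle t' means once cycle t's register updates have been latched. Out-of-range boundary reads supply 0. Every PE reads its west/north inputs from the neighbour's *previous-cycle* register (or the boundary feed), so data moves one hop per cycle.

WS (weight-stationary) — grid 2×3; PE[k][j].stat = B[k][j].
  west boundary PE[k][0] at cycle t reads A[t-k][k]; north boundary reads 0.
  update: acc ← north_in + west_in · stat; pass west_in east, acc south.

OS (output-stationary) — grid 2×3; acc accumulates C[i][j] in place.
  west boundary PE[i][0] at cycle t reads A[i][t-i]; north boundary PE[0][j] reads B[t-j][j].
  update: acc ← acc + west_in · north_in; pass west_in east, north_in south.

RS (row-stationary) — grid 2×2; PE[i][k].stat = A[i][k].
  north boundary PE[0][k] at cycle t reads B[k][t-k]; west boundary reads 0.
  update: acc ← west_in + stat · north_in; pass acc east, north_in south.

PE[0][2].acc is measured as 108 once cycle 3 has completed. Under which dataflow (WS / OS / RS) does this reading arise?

dataflow = OS

Under WS (2×3), PE[0][2]:
  cycle 0: PE[0][2] → acc 0, east 0, south 0
  cycle 1: PE[0][2] → acc 0, east 0, south 0
  cycle 2: PE[0][2] → acc 54, east 6, south 54
  cycle 3: PE[0][2] → acc 63, east 7, south 63
Under OS (2×3), PE[0][2]:
  cycle 0: PE[0][2] → acc 0, east 0, south 0
  cycle 1: PE[0][2] → acc 0, east 0, south 0
  cycle 2: PE[0][2] → acc 54, east 6, south 9
  cycle 3: PE[0][2] → acc 108, east 6, south 9
RS (2×2): PE[0][2] does not exist.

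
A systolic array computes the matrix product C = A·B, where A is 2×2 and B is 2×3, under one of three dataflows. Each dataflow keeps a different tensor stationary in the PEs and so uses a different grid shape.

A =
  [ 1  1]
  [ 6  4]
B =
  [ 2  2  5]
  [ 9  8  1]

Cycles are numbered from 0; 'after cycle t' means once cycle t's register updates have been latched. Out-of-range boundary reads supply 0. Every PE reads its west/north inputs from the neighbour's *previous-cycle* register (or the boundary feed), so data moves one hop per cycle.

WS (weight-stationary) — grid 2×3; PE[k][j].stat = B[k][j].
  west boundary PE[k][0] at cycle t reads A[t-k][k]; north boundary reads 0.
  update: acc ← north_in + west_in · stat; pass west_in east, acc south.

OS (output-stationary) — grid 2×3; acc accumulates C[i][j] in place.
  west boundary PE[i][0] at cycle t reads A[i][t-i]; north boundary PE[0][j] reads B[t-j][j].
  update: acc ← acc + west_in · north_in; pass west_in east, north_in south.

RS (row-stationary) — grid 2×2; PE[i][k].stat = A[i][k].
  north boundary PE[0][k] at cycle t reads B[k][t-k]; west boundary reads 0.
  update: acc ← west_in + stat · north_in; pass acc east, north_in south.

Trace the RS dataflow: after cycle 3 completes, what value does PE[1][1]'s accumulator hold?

PE[1][1].acc = 44

Tracing RS — 2×2 array, target PE[1][1]:
  @0  [0,1]  acc 0  |  →0  ↓0
  @0  [1,0]  acc 0  |  →0  ↓0
  @0  [1,1]  acc 0  |  →0  ↓0
  @1  [0,1]  acc 11  |  →11  ↓9
  @1  [1,0]  acc 12  |  →12  ↓2
  @1  [1,1]  acc 0  |  →0  ↓0
  @2  [0,1]  acc 10  |  →10  ↓8
  @2  [1,0]  acc 12  |  →12  ↓2
  @2  [1,1]  acc 48  |  →48  ↓9
  @3  [0,1]  acc 6  |  →6  ↓1
  @3  [1,0]  acc 30  |  →30  ↓5
  @3  [1,1]  acc 44  |  →44  ↓8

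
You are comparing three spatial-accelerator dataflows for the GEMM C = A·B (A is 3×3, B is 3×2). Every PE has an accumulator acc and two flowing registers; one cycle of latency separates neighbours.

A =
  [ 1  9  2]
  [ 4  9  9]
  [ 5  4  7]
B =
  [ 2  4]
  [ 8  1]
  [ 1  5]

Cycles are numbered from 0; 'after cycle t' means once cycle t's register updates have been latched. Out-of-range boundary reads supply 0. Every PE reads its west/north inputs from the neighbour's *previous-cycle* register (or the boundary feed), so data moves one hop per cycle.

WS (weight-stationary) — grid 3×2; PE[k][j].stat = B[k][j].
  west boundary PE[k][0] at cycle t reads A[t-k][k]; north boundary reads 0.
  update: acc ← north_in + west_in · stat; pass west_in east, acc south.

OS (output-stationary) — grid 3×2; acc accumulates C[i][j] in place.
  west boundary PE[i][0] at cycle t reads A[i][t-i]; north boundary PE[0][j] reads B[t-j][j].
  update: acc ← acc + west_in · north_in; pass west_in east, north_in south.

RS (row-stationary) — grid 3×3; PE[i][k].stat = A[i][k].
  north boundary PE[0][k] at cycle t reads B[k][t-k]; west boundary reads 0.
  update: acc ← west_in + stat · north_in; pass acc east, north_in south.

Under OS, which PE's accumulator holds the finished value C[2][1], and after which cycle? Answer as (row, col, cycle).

(row, col, cycle) = (2, 1, 5)

OS — PE[2][1] is where C[2][1] collects:
  cycle 0: PE[2][1] → acc 0, east 0, south 0
  cycle 1: PE[2][1] → acc 0, east 0, south 0
  cycle 2: PE[2][1] → acc 0, east 0, south 0
  cycle 3: PE[2][1] → acc 20, east 5, south 4
  cycle 4: PE[2][1] → acc 24, east 4, south 1
  cycle 5: PE[2][1] → acc 59, east 7, south 5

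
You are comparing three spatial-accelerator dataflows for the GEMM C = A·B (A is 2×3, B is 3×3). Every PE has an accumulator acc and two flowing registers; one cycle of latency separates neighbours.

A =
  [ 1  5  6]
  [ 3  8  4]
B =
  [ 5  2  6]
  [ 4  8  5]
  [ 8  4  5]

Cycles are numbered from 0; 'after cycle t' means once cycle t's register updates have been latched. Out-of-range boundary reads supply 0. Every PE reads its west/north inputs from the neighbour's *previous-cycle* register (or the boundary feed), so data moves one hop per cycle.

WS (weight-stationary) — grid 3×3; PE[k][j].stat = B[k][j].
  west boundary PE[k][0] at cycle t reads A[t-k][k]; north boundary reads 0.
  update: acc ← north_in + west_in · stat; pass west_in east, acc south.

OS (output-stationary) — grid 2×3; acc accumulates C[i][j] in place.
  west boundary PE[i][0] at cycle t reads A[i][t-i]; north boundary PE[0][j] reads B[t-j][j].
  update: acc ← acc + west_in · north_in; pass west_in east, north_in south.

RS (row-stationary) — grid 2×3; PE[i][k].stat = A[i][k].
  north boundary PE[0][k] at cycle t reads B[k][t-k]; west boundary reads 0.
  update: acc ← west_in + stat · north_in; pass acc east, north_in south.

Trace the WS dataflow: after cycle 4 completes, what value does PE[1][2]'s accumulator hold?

PE[1][2].acc = 58

WS 3×3: PE[1][2] cycle-by-cycle (with neighbour feeds):
  t=0 PE[0][2]: acc=0 h=0 v=0
  t=0 PE[1][1]: acc=0 h=0 v=0
  t=0 PE[1][2]: acc=0 h=0 v=0
  t=1 PE[0][2]: acc=0 h=0 v=0
  t=1 PE[1][1]: acc=0 h=0 v=0
  t=1 PE[1][2]: acc=0 h=0 v=0
  t=2 PE[0][2]: acc=6 h=1 v=6
  t=2 PE[1][1]: acc=42 h=5 v=42
  t=2 PE[1][2]: acc=0 h=0 v=0
  t=3 PE[0][2]: acc=18 h=3 v=18
  t=3 PE[1][1]: acc=70 h=8 v=70
  t=3 PE[1][2]: acc=31 h=5 v=31
  t=4 PE[0][2]: acc=0 h=0 v=0
  t=4 PE[1][1]: acc=0 h=0 v=0
  t=4 PE[1][2]: acc=58 h=8 v=58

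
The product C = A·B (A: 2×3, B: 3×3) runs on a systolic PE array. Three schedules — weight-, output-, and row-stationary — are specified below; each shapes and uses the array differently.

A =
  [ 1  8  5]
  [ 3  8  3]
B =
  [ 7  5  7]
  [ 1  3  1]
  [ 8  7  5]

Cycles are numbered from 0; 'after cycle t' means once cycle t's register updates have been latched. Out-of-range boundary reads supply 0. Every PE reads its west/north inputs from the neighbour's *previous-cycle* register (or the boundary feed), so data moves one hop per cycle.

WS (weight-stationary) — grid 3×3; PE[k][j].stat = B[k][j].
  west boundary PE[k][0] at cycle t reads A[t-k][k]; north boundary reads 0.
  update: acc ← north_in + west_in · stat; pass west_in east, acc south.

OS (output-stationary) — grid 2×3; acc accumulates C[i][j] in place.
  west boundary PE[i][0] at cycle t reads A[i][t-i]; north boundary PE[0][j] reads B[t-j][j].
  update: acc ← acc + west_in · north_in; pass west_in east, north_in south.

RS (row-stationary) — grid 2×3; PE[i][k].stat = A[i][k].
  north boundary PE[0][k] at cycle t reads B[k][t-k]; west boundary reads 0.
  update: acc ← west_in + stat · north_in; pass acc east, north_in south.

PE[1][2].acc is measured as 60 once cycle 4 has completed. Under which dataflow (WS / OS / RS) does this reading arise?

dataflow = RS

Under WS (3×3), PE[1][2]:
  0: (1,2).acc=0  regs=<0,0>
  1: (1,2).acc=0  regs=<0,0>
  2: (1,2).acc=0  regs=<0,0>
  3: (1,2).acc=15  regs=<8,15>
  4: (1,2).acc=29  regs=<8,29>
Under OS (2×3), PE[1][2]:
  0: (1,2).acc=0  regs=<0,0>
  1: (1,2).acc=0  regs=<0,0>
  2: (1,2).acc=0  regs=<0,0>
  3: (1,2).acc=21  regs=<3,7>
  4: (1,2).acc=29  regs=<8,1>
Under RS (2×3), PE[1][2]:
  0: (1,2).acc=0  regs=<0,0>
  1: (1,2).acc=0  regs=<0,0>
  2: (1,2).acc=0  regs=<0,0>
  3: (1,2).acc=53  regs=<53,8>
  4: (1,2).acc=60  regs=<60,7>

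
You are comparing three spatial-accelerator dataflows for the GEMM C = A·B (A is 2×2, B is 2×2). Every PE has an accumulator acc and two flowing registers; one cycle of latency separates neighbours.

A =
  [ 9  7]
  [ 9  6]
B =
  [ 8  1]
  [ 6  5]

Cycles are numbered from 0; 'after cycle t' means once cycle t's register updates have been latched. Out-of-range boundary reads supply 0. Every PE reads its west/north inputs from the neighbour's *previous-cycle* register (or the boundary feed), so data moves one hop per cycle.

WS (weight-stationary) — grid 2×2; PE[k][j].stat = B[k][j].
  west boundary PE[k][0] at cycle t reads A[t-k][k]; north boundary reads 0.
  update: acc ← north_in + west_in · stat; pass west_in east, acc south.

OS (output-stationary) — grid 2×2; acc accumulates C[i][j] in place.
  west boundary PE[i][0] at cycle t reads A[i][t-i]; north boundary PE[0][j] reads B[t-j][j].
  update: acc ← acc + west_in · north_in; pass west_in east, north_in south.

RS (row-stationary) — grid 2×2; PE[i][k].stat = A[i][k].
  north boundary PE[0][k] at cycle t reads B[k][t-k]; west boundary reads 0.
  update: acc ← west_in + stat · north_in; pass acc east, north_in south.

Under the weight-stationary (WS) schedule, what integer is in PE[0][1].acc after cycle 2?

Tracing WS — 2×2 array, target PE[0][1]:
  @0  [0,0]  acc 72  |  →9  ↓72
  @0  [0,1]  acc 0  |  →0  ↓0
  @1  [0,0]  acc 72  |  →9  ↓72
  @1  [0,1]  acc 9  |  →9  ↓9
  @2  [0,0]  acc 0  |  →0  ↓0
  @2  [0,1]  acc 9  |  →9  ↓9

PE[0][1].acc = 9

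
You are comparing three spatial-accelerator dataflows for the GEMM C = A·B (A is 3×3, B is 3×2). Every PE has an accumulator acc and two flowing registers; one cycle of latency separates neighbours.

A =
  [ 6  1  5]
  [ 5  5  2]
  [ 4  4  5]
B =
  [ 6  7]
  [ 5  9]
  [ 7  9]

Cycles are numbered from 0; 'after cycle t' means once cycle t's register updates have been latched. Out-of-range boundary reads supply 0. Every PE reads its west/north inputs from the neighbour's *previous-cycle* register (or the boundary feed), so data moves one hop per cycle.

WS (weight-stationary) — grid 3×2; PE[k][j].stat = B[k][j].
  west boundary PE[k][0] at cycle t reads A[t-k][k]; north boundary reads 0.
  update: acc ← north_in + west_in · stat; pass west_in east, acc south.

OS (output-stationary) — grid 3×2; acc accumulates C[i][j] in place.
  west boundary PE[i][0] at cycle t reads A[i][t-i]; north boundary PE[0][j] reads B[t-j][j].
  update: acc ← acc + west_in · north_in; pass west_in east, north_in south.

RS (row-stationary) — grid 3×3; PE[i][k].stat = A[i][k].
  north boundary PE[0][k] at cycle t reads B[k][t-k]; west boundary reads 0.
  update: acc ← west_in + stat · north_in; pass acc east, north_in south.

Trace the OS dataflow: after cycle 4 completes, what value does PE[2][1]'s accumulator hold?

PE[2][1].acc = 64

Tracing OS — 3×2 array, target PE[2][1]:
  [0] (1,1) acc=0 (h:0 v:0)
  [0] (2,0) acc=0 (h:0 v:0)
  [0] (2,1) acc=0 (h:0 v:0)
  [1] (1,1) acc=0 (h:0 v:0)
  [1] (2,0) acc=0 (h:0 v:0)
  [1] (2,1) acc=0 (h:0 v:0)
  [2] (1,1) acc=35 (h:5 v:7)
  [2] (2,0) acc=24 (h:4 v:6)
  [2] (2,1) acc=0 (h:0 v:0)
  [3] (1,1) acc=80 (h:5 v:9)
  [3] (2,0) acc=44 (h:4 v:5)
  [3] (2,1) acc=28 (h:4 v:7)
  [4] (1,1) acc=98 (h:2 v:9)
  [4] (2,0) acc=79 (h:5 v:7)
  [4] (2,1) acc=64 (h:4 v:9)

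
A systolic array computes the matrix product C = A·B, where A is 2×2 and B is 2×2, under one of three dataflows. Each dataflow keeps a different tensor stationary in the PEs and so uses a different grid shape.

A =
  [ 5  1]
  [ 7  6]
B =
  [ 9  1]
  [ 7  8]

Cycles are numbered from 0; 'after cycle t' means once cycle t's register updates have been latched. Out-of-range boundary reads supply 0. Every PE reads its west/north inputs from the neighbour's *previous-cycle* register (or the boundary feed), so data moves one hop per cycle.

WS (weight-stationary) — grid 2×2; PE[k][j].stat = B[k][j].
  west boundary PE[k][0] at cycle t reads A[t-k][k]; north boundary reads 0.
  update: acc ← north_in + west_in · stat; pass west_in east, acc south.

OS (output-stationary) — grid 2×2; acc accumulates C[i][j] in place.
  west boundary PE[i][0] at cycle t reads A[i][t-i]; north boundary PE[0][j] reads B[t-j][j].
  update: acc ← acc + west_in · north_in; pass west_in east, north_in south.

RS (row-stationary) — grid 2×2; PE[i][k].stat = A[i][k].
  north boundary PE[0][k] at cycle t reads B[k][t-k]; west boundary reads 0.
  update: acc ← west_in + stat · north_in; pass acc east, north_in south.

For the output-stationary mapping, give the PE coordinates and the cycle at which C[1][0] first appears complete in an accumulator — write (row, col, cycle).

(row, col, cycle) = (1, 0, 2)

Under OS, C[1][0] lands at PE[1][0]:
  0: (1,0).acc=0  regs=<0,0>
  1: (1,0).acc=63  regs=<7,9>
  2: (1,0).acc=105  regs=<6,7>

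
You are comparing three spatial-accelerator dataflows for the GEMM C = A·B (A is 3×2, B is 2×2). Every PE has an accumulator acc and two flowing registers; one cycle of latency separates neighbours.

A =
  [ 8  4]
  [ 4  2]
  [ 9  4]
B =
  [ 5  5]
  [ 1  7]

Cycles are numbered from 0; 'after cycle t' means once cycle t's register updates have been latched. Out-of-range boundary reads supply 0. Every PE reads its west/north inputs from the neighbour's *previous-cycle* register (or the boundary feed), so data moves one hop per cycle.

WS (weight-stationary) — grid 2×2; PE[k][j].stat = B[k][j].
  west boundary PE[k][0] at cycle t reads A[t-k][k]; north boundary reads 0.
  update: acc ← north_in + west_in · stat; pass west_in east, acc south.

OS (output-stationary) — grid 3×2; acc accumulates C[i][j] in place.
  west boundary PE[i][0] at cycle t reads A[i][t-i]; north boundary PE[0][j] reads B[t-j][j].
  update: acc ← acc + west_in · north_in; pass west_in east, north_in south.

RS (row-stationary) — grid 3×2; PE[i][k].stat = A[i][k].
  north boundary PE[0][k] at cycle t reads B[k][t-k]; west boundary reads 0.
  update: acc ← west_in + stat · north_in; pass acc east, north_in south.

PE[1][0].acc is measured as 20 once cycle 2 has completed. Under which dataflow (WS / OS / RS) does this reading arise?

WS (2×2 grid), PE[1][0]:
  step 0 · PE1,0: acc=0; fwd→0 fwd↓0
  step 1 · PE1,0: acc=44; fwd→4 fwd↓44
  step 2 · PE1,0: acc=22; fwd→2 fwd↓22
OS (3×2 grid), PE[1][0]:
  step 0 · PE1,0: acc=0; fwd→0 fwd↓0
  step 1 · PE1,0: acc=20; fwd→4 fwd↓5
  step 2 · PE1,0: acc=22; fwd→2 fwd↓1
RS (3×2 grid), PE[1][0]:
  step 0 · PE1,0: acc=0; fwd→0 fwd↓0
  step 1 · PE1,0: acc=20; fwd→20 fwd↓5
  step 2 · PE1,0: acc=20; fwd→20 fwd↓5

dataflow = RS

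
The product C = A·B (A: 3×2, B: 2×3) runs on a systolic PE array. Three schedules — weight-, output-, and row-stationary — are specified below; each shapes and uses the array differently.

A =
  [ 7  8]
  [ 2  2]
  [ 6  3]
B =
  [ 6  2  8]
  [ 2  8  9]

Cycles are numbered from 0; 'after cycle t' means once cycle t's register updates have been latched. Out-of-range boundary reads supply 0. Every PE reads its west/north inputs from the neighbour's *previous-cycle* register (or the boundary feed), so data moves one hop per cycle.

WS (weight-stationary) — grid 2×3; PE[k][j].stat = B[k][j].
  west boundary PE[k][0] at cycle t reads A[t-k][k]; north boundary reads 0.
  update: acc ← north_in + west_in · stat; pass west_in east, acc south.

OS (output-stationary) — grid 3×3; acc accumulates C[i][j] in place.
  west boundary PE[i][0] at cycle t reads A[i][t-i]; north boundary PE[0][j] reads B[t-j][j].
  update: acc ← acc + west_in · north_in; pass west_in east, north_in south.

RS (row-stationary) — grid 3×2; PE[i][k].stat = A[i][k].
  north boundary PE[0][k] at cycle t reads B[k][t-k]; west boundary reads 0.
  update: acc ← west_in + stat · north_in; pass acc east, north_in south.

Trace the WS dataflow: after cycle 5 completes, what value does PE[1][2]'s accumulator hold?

WS on a 2×3 grid — tracing PE[1][2] and its feeders:
  t=0 PE[0][2]: acc=0 h=0 v=0
  t=0 PE[1][1]: acc=0 h=0 v=0
  t=0 PE[1][2]: acc=0 h=0 v=0
  t=1 PE[0][2]: acc=0 h=0 v=0
  t=1 PE[1][1]: acc=0 h=0 v=0
  t=1 PE[1][2]: acc=0 h=0 v=0
  t=2 PE[0][2]: acc=56 h=7 v=56
  t=2 PE[1][1]: acc=78 h=8 v=78
  t=2 PE[1][2]: acc=0 h=0 v=0
  t=3 PE[0][2]: acc=16 h=2 v=16
  t=3 PE[1][1]: acc=20 h=2 v=20
  t=3 PE[1][2]: acc=128 h=8 v=128
  t=4 PE[0][2]: acc=48 h=6 v=48
  t=4 PE[1][1]: acc=36 h=3 v=36
  t=4 PE[1][2]: acc=34 h=2 v=34
  t=5 PE[0][2]: acc=0 h=0 v=0
  t=5 PE[1][1]: acc=0 h=0 v=0
  t=5 PE[1][2]: acc=75 h=3 v=75

PE[1][2].acc = 75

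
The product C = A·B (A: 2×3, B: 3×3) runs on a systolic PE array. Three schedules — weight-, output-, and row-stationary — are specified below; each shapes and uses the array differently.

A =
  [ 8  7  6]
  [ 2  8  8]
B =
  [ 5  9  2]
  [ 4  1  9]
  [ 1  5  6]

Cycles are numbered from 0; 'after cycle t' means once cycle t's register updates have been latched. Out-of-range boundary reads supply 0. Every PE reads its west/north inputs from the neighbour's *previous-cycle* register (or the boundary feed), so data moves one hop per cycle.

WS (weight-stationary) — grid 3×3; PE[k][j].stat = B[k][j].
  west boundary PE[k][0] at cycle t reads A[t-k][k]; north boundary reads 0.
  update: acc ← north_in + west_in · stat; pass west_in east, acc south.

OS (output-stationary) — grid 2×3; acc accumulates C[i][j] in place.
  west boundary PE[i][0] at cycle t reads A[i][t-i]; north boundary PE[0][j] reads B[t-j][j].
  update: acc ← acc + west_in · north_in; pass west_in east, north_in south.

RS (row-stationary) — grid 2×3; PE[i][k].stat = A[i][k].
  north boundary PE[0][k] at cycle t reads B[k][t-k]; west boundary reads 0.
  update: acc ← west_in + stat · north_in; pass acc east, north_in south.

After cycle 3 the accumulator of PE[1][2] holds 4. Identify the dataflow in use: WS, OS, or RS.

WS [3×3] PE[1][2] across cycles:
  after 0 — PE[1][2] acc=0, pass-E 0, pass-S 0
  after 1 — PE[1][2] acc=0, pass-E 0, pass-S 0
  after 2 — PE[1][2] acc=0, pass-E 0, pass-S 0
  after 3 — PE[1][2] acc=79, pass-E 7, pass-S 79
OS [2×3] PE[1][2] across cycles:
  after 0 — PE[1][2] acc=0, pass-E 0, pass-S 0
  after 1 — PE[1][2] acc=0, pass-E 0, pass-S 0
  after 2 — PE[1][2] acc=0, pass-E 0, pass-S 0
  after 3 — PE[1][2] acc=4, pass-E 2, pass-S 2
RS [2×3] PE[1][2] across cycles:
  after 0 — PE[1][2] acc=0, pass-E 0, pass-S 0
  after 1 — PE[1][2] acc=0, pass-E 0, pass-S 0
  after 2 — PE[1][2] acc=0, pass-E 0, pass-S 0
  after 3 — PE[1][2] acc=50, pass-E 50, pass-S 1

dataflow = OS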